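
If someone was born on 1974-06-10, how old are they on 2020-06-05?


Birth: 1974-06-10
Reference: 2020-06-05
Year difference: 2020 - 1974 = 46
Birthday not yet reached in 2020, subtract 1

45 years old


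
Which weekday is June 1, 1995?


Target: June 1, 1995
Anchor: Jan 1, 1995. With p = 1995 - 1 = 1994: (p + p//4 - p//100 + p//400) mod 7 = (1994 + 498 - 19 + 4) mod 7 = 2477 mod 7 = 6 -> Sunday (Mon=0 ... Sun=6)
Days before June (Jan-May): 151 days
Weekday index = (6 + 151) mod 7 = 3

Thursday


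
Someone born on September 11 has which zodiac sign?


Date: September 11
Conventional tropical zodiac dates: Virgo from August 23 onward; Libra starts September 23
September 11 falls within the Virgo range

Virgo


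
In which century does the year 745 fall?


Century = (year - 1) // 100 + 1
= (745 - 1) // 100 + 1
= 744 // 100 + 1
= 7 + 1

8th century


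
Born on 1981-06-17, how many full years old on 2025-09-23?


Birth: 1981-06-17
Reference: 2025-09-23
Year difference: 2025 - 1981 = 44

44 years old


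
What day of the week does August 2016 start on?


Target: August 1, 2016
Anchor: Jan 1, 2016. With p = 2016 - 1 = 2015: (p + p//4 - p//100 + p//400) mod 7 = (2015 + 503 - 20 + 5) mod 7 = 2503 mod 7 = 4 -> Friday (Mon=0 ... Sun=6)
Days before August (Jan-Jul): 213 days
Weekday index = (4 + 213) mod 7 = 0

Monday


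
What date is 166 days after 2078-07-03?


Start: 2078-07-03, add 166 days
July 2078 has 31 days: 31 - 3 = 28 days to July 31 -> 138 left
August 2078 has 31 days -> 107 left
September 2078 has 30 days -> 77 left
October 2078 has 31 days -> 46 left
November 2078 has 30 days -> 16 left
December 2078: 16 <= 31 -> lands on December 16

Result: 2078-12-16


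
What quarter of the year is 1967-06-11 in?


Month: June (month 6)
Q1: Jan-Mar, Q2: Apr-Jun, Q3: Jul-Sep, Q4: Oct-Dec

Q2


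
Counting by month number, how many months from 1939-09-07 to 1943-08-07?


From September 1939 to August 1943
4 years * 12 = 48 months, minus 1 month = 47

47 months


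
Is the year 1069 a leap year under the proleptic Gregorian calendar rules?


Gregorian leap year rule: divisible by 4, but not by 100, unless also by 400.
1069 is not divisible by 4 -> not a leap year

No


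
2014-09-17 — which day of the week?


Date: September 17, 2014
Anchor: Jan 1, 2014. With p = 2014 - 1 = 2013: (p + p//4 - p//100 + p//400) mod 7 = (2013 + 503 - 20 + 5) mod 7 = 2501 mod 7 = 2 -> Wednesday (Mon=0 ... Sun=6)
Days before September (Jan-Aug): 243; offset = 243 + 17 - 1 = 259
Weekday index = (2 + 259) mod 7 = 2

Day of the week: Wednesday


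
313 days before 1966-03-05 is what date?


Start: 1966-03-05, subtract 313 days
Back 5 days from March 5 reaches February 28, 1966 -> 308 left
February 1966 has 28 days -> back to January 31, 1966 -> 280 left
January 1966 has 31 days -> back to December 31, 1965 -> 249 left
December 1965 has 31 days -> back to November 30, 1965 -> 218 left
November 1965 has 30 days -> back to October 31, 1965 -> 188 left
October 1965 has 31 days -> back to September 30, 1965 -> 157 left
September 1965 has 30 days -> back to August 31, 1965 -> 127 left
August 1965 has 31 days -> back to July 31, 1965 -> 96 left
July 1965 has 31 days -> back to June 30, 1965 -> 65 left
June 1965 has 30 days -> back to May 31, 1965 -> 35 left
May 1965 has 31 days -> back to April 30, 1965 -> 4 left
April 1965: 30 - 4 = 26 -> lands on April 26

Result: 1965-04-26


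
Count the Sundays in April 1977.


April 1977 has 30 days
Anchor: Jan 1, 1977. With p = 1977 - 1 = 1976: (p + p//4 - p//100 + p//400) mod 7 = (1976 + 494 - 19 + 4) mod 7 = 2455 mod 7 = 5 -> Saturday (Mon=0 ... Sun=6)
Days before April (Jan-Mar): 90; April 1 index = (5 + 90) mod 7 = 4 -> Friday
First Sunday is April 3
Sundays: 3, 10, 17, 24

4 Sundays


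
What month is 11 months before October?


October is month 10
10 - 11 = -1; wrap: -1 + 12 = 11

November


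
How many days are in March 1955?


March 1955

31 days


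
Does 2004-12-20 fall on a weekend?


Anchor: Jan 1, 2004. With p = 2004 - 1 = 2003: (p + p//4 - p//100 + p//400) mod 7 = (2003 + 500 - 20 + 5) mod 7 = 2488 mod 7 = 3 -> Thursday (Mon=0 ... Sun=6)
Day of year: 355; offset = 354
Weekday index = (3 + 354) mod 7 = 0 -> Monday
Weekend days: Saturday, Sunday

No


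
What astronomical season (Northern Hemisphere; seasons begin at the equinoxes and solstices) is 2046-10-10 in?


Date: October 10
Astronomical Autumn (approx.; exact equinox/solstice day varies by year): September 22 to December 20
October 10 falls within the Autumn window

Autumn


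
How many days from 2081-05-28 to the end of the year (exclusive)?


Day of year: 148 of 365
Remaining = 365 - 148

217 days


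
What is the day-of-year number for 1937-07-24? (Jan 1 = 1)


Date: July 24, 1937
Days in months 1 through 6: 181
Plus 24 days in July

Day of year: 205


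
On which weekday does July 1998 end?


July 1998 has 31 days
Anchor: Jan 1, 1998. With p = 1998 - 1 = 1997: (p + p//4 - p//100 + p//400) mod 7 = (1997 + 499 - 19 + 4) mod 7 = 2481 mod 7 = 3 -> Thursday (Mon=0 ... Sun=6)
Days before July (Jan-Jun): 181; July 1 index = (3 + 181) mod 7 = 2 -> Wednesday
Last day offset: 31 - 1 = 30 days
Weekday index = (2 + 30) mod 7 = 4

Friday, July 31


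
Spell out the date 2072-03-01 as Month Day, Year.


ISO 2072-03-01 parses as year=2072, month=03, day=01
Month 3 -> March

March 1, 2072


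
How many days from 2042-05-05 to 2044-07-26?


From 2042-05-05 to 2044-07-26
2042-05-05: days before May = 31 + 28 + 31 + 30 = 120 (2042 is not a leap year); day of year = 120 + 5 = 125
2044-07-26: days before July = 31 + 29 + 31 + 30 + 31 + 30 = 182 (2044 is a leap year); day of year = 182 + 26 = 208
Rest of 2042: 365 - 125 = 240
Full years 2043 (365): 365
Total = 240 + 365 + 208 = 813

813 days


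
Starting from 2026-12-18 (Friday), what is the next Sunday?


Current: Friday
Target: Sunday
Days ahead: 2

Next Sunday: 2026-12-20


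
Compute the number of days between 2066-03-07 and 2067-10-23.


From 2066-03-07 to 2067-10-23
2066-03-07: days before March = 31 + 28 = 59 (2066 is not a leap year); day of year = 59 + 7 = 66
2067-10-23: days before October = 31 + 28 + 31 + 30 + 31 + 30 + 31 + 31 + 30 = 273 (2067 is not a leap year); day of year = 273 + 23 = 296
Rest of 2066: 365 - 66 = 299
Total = 299 + 296 = 595

595 days


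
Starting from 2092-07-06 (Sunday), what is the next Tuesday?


Current: Sunday
Target: Tuesday
Days ahead: 2

Next Tuesday: 2092-07-08


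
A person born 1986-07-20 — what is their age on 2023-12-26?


Birth: 1986-07-20
Reference: 2023-12-26
Year difference: 2023 - 1986 = 37

37 years old


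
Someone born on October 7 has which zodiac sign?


Date: October 7
Conventional tropical zodiac dates: Libra from September 23 onward; Scorpio starts October 23
October 7 falls within the Libra range

Libra


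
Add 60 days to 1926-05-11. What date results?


Start: 1926-05-11, add 60 days
May 1926 has 31 days: 31 - 11 = 20 days to May 31 -> 40 left
June 1926 has 30 days -> 10 left
July 1926: 10 <= 31 -> lands on July 10

Result: 1926-07-10


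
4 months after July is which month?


July is month 7
7 + 4 = 11

November


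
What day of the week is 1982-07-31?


Date: July 31, 1982
Anchor: Jan 1, 1982. With p = 1982 - 1 = 1981: (p + p//4 - p//100 + p//400) mod 7 = (1981 + 495 - 19 + 4) mod 7 = 2461 mod 7 = 4 -> Friday (Mon=0 ... Sun=6)
Days before July (Jan-Jun): 181; offset = 181 + 31 - 1 = 211
Weekday index = (4 + 211) mod 7 = 5

Day of the week: Saturday


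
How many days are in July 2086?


July 2086

31 days


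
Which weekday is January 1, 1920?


Target: January 1, 1920
Anchor: Jan 1, 1920. With p = 1920 - 1 = 1919: (p + p//4 - p//100 + p//400) mod 7 = (1919 + 479 - 19 + 4) mod 7 = 2383 mod 7 = 3 -> Thursday (Mon=0 ... Sun=6)
Offset from anchor: 0 days
Weekday index = (3 + 0) mod 7 = 3

Thursday


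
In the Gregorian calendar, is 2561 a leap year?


Gregorian leap year rule: divisible by 4, but not by 100, unless also by 400.
2561 is not divisible by 4 -> not a leap year

No


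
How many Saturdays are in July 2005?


July 2005 has 31 days
Anchor: Jan 1, 2005. With p = 2005 - 1 = 2004: (p + p//4 - p//100 + p//400) mod 7 = (2004 + 501 - 20 + 5) mod 7 = 2490 mod 7 = 5 -> Saturday (Mon=0 ... Sun=6)
Days before July (Jan-Jun): 181; July 1 index = (5 + 181) mod 7 = 4 -> Friday
First Saturday is July 2
Saturdays: 2, 9, 16, 23, 30

5 Saturdays


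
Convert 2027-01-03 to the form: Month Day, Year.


ISO 2027-01-03 parses as year=2027, month=01, day=03
Month 1 -> January

January 3, 2027


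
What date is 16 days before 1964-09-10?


Start: 1964-09-10, subtract 16 days
Back 10 days from September 10 reaches August 31, 1964 -> 6 left
August 1964: 31 - 6 = 25 -> lands on August 25

Result: 1964-08-25


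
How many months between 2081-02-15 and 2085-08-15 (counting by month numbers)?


From February 2081 to August 2085
4 years * 12 = 48 months, plus 6 months = 54

54 months


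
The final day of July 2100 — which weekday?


July 2100 has 31 days
Anchor: Jan 1, 2100. With p = 2100 - 1 = 2099: (p + p//4 - p//100 + p//400) mod 7 = (2099 + 524 - 20 + 5) mod 7 = 2608 mod 7 = 4 -> Friday (Mon=0 ... Sun=6)
Days before July (Jan-Jun): 181; July 1 index = (4 + 181) mod 7 = 3 -> Thursday
Last day offset: 31 - 1 = 30 days
Weekday index = (3 + 30) mod 7 = 5

Saturday, July 31


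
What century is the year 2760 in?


Century = (year - 1) // 100 + 1
= (2760 - 1) // 100 + 1
= 2759 // 100 + 1
= 27 + 1

28th century


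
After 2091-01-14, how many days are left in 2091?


Day of year: 14 of 365
Remaining = 365 - 14

351 days


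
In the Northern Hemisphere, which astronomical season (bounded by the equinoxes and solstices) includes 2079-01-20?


Date: January 20
Astronomical Winter (approx.; exact equinox/solstice day varies by year): December 21 to March 19
January 20 falls within the Winter window

Winter


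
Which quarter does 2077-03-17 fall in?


Month: March (month 3)
Q1: Jan-Mar, Q2: Apr-Jun, Q3: Jul-Sep, Q4: Oct-Dec

Q1


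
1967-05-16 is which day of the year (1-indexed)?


Date: May 16, 1967
Days in months 1 through 4: 120
Plus 16 days in May

Day of year: 136


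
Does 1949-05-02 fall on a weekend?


Anchor: Jan 1, 1949. With p = 1949 - 1 = 1948: (p + p//4 - p//100 + p//400) mod 7 = (1948 + 487 - 19 + 4) mod 7 = 2420 mod 7 = 5 -> Saturday (Mon=0 ... Sun=6)
Day of year: 122; offset = 121
Weekday index = (5 + 121) mod 7 = 0 -> Monday
Weekend days: Saturday, Sunday

No


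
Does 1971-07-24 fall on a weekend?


Anchor: Jan 1, 1971. With p = 1971 - 1 = 1970: (p + p//4 - p//100 + p//400) mod 7 = (1970 + 492 - 19 + 4) mod 7 = 2447 mod 7 = 4 -> Friday (Mon=0 ... Sun=6)
Day of year: 205; offset = 204
Weekday index = (4 + 204) mod 7 = 5 -> Saturday
Weekend days: Saturday, Sunday

Yes


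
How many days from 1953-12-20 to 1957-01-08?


From 1953-12-20 to 1957-01-08
1953-12-20: days before December = 31 + 28 + 31 + 30 + 31 + 30 + 31 + 31 + 30 + 31 + 30 = 334 (1953 is not a leap year); day of year = 334 + 20 = 354
1957-01-08: day of year = 8
Rest of 1953: 365 - 354 = 11
Full years 1954 (365), 1955 (365), 1956 (366): 1096
Total = 11 + 1096 + 8 = 1115

1115 days


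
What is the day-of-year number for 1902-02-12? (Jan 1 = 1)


Date: February 12, 1902
Days in months 1 through 1: 31
Plus 12 days in February

Day of year: 43


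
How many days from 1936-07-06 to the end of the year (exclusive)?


Day of year: 188 of 366
Remaining = 366 - 188

178 days


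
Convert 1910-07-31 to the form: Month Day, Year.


ISO 1910-07-31 parses as year=1910, month=07, day=31
Month 7 -> July

July 31, 1910


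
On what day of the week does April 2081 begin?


Target: April 1, 2081
Anchor: Jan 1, 2081. With p = 2081 - 1 = 2080: (p + p//4 - p//100 + p//400) mod 7 = (2080 + 520 - 20 + 5) mod 7 = 2585 mod 7 = 2 -> Wednesday (Mon=0 ... Sun=6)
Days before April (Jan-Mar): 90 days
Weekday index = (2 + 90) mod 7 = 1

Tuesday


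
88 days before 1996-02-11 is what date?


Start: 1996-02-11, subtract 88 days
Back 11 days from February 11 reaches January 31, 1996 -> 77 left
January 1996 has 31 days -> back to December 31, 1995 -> 46 left
December 1995 has 31 days -> back to November 30, 1995 -> 15 left
November 1995: 30 - 15 = 15 -> lands on November 15

Result: 1995-11-15


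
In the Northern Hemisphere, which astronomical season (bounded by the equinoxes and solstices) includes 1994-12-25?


Date: December 25
Astronomical Winter (approx.; exact equinox/solstice day varies by year): December 21 to March 19
December 25 falls within the Winter window

Winter


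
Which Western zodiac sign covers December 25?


Date: December 25
Conventional tropical zodiac dates: Capricorn from December 22 onward; Aquarius starts January 20
December 25 falls within the Capricorn range

Capricorn


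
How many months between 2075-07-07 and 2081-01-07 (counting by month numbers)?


From July 2075 to January 2081
6 years * 12 = 72 months, minus 6 months = 66

66 months


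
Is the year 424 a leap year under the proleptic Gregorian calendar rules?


Gregorian leap year rule: divisible by 4, but not by 100, unless also by 400.
424 is divisible by 4 but not 100 -> leap year

Yes


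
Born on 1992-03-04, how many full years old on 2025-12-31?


Birth: 1992-03-04
Reference: 2025-12-31
Year difference: 2025 - 1992 = 33

33 years old


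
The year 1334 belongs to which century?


Century = (year - 1) // 100 + 1
= (1334 - 1) // 100 + 1
= 1333 // 100 + 1
= 13 + 1

14th century


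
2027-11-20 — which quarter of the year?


Month: November (month 11)
Q1: Jan-Mar, Q2: Apr-Jun, Q3: Jul-Sep, Q4: Oct-Dec

Q4


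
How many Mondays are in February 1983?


February 1983 has 28 days
Anchor: Jan 1, 1983. With p = 1983 - 1 = 1982: (p + p//4 - p//100 + p//400) mod 7 = (1982 + 495 - 19 + 4) mod 7 = 2462 mod 7 = 5 -> Saturday (Mon=0 ... Sun=6)
Days before February (Jan): 31; February 1 index = (5 + 31) mod 7 = 1 -> Tuesday
First Monday is February 7
Mondays: 7, 14, 21, 28

4 Mondays


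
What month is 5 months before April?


April is month 4
4 - 5 = -1; wrap: -1 + 12 = 11

November


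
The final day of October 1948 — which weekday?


October 1948 has 31 days
Anchor: Jan 1, 1948. With p = 1948 - 1 = 1947: (p + p//4 - p//100 + p//400) mod 7 = (1947 + 486 - 19 + 4) mod 7 = 2418 mod 7 = 3 -> Thursday (Mon=0 ... Sun=6)
Days before October (Jan-Sep): 274; October 1 index = (3 + 274) mod 7 = 4 -> Friday
Last day offset: 31 - 1 = 30 days
Weekday index = (4 + 30) mod 7 = 6

Sunday, October 31


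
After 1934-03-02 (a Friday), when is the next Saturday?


Current: Friday
Target: Saturday
Days ahead: 1

Next Saturday: 1934-03-03


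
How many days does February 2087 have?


February 2087 (leap year: no)

28 days


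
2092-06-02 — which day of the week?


Date: June 2, 2092
Anchor: Jan 1, 2092. With p = 2092 - 1 = 2091: (p + p//4 - p//100 + p//400) mod 7 = (2091 + 522 - 20 + 5) mod 7 = 2598 mod 7 = 1 -> Tuesday (Mon=0 ... Sun=6)
Days before June (Jan-May): 152; offset = 152 + 2 - 1 = 153
Weekday index = (1 + 153) mod 7 = 0

Day of the week: Monday


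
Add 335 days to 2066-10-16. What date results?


Start: 2066-10-16, add 335 days
October 2066 has 31 days: 31 - 16 = 15 days to October 31 -> 320 left
November 2066 has 30 days -> 290 left
December 2066 has 31 days -> 259 left
January 2067 has 31 days -> 228 left
February 2067 has 28 days -> 200 left
March 2067 has 31 days -> 169 left
April 2067 has 30 days -> 139 left
May 2067 has 31 days -> 108 left
June 2067 has 30 days -> 78 left
July 2067 has 31 days -> 47 left
August 2067 has 31 days -> 16 left
September 2067: 16 <= 30 -> lands on September 16

Result: 2067-09-16


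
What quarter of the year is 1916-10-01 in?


Month: October (month 10)
Q1: Jan-Mar, Q2: Apr-Jun, Q3: Jul-Sep, Q4: Oct-Dec

Q4


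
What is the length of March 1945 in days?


March 1945

31 days


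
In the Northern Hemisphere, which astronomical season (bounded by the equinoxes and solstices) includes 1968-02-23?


Date: February 23
Astronomical Winter (approx.; exact equinox/solstice day varies by year): December 21 to March 19
February 23 falls within the Winter window

Winter


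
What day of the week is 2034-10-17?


Date: October 17, 2034
Anchor: Jan 1, 2034. With p = 2034 - 1 = 2033: (p + p//4 - p//100 + p//400) mod 7 = (2033 + 508 - 20 + 5) mod 7 = 2526 mod 7 = 6 -> Sunday (Mon=0 ... Sun=6)
Days before October (Jan-Sep): 273; offset = 273 + 17 - 1 = 289
Weekday index = (6 + 289) mod 7 = 1

Day of the week: Tuesday


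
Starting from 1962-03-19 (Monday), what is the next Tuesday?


Current: Monday
Target: Tuesday
Days ahead: 1

Next Tuesday: 1962-03-20


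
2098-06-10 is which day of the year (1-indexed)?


Date: June 10, 2098
Days in months 1 through 5: 151
Plus 10 days in June

Day of year: 161


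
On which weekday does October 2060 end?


October 2060 has 31 days
Anchor: Jan 1, 2060. With p = 2060 - 1 = 2059: (p + p//4 - p//100 + p//400) mod 7 = (2059 + 514 - 20 + 5) mod 7 = 2558 mod 7 = 3 -> Thursday (Mon=0 ... Sun=6)
Days before October (Jan-Sep): 274; October 1 index = (3 + 274) mod 7 = 4 -> Friday
Last day offset: 31 - 1 = 30 days
Weekday index = (4 + 30) mod 7 = 6

Sunday, October 31


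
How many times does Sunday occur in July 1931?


July 1931 has 31 days
Anchor: Jan 1, 1931. With p = 1931 - 1 = 1930: (p + p//4 - p//100 + p//400) mod 7 = (1930 + 482 - 19 + 4) mod 7 = 2397 mod 7 = 3 -> Thursday (Mon=0 ... Sun=6)
Days before July (Jan-Jun): 181; July 1 index = (3 + 181) mod 7 = 2 -> Wednesday
First Sunday is July 5
Sundays: 5, 12, 19, 26

4 Sundays


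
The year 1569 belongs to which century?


Century = (year - 1) // 100 + 1
= (1569 - 1) // 100 + 1
= 1568 // 100 + 1
= 15 + 1

16th century


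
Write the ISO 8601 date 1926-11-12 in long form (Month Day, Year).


ISO 1926-11-12 parses as year=1926, month=11, day=12
Month 11 -> November

November 12, 1926


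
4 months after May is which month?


May is month 5
5 + 4 = 9

September


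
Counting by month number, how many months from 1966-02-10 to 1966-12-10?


From February 1966 to December 1966
0 years * 12 = 0 months, plus 10 months = 10

10 months


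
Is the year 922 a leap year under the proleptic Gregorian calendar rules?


Gregorian leap year rule: divisible by 4, but not by 100, unless also by 400.
922 is not divisible by 4 -> not a leap year

No


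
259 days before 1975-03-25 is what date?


Start: 1975-03-25, subtract 259 days
Back 25 days from March 25 reaches February 28, 1975 -> 234 left
February 1975 has 28 days -> back to January 31, 1975 -> 206 left
January 1975 has 31 days -> back to December 31, 1974 -> 175 left
December 1974 has 31 days -> back to November 30, 1974 -> 144 left
November 1974 has 30 days -> back to October 31, 1974 -> 114 left
October 1974 has 31 days -> back to September 30, 1974 -> 83 left
September 1974 has 30 days -> back to August 31, 1974 -> 53 left
August 1974 has 31 days -> back to July 31, 1974 -> 22 left
July 1974: 31 - 22 = 9 -> lands on July 9

Result: 1974-07-09


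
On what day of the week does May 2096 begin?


Target: May 1, 2096
Anchor: Jan 1, 2096. With p = 2096 - 1 = 2095: (p + p//4 - p//100 + p//400) mod 7 = (2095 + 523 - 20 + 5) mod 7 = 2603 mod 7 = 6 -> Sunday (Mon=0 ... Sun=6)
Days before May (Jan-Apr): 121 days
Weekday index = (6 + 121) mod 7 = 1

Tuesday


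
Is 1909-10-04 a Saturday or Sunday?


Anchor: Jan 1, 1909. With p = 1909 - 1 = 1908: (p + p//4 - p//100 + p//400) mod 7 = (1908 + 477 - 19 + 4) mod 7 = 2370 mod 7 = 4 -> Friday (Mon=0 ... Sun=6)
Day of year: 277; offset = 276
Weekday index = (4 + 276) mod 7 = 0 -> Monday
Weekend days: Saturday, Sunday

No


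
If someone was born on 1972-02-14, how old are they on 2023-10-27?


Birth: 1972-02-14
Reference: 2023-10-27
Year difference: 2023 - 1972 = 51

51 years old


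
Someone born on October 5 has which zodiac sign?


Date: October 5
Conventional tropical zodiac dates: Libra from September 23 onward; Scorpio starts October 23
October 5 falls within the Libra range

Libra


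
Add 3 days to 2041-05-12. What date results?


Start: 2041-05-12, add 3 days
May 2041 has 31 days; 12 + 3 = 15 stays within May

Result: 2041-05-15


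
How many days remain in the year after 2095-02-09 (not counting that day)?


Day of year: 40 of 365
Remaining = 365 - 40

325 days


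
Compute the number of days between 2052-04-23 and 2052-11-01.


From 2052-04-23 to 2052-11-01
2052-04-23: days before April = 31 + 29 + 31 = 91 (2052 is a leap year); day of year = 91 + 23 = 114
2052-11-01: days before November = 31 + 29 + 31 + 30 + 31 + 30 + 31 + 31 + 30 + 31 = 305 (2052 is a leap year); day of year = 305 + 1 = 306
Same year: 306 - 114 = 192

192 days


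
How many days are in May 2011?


May 2011

31 days


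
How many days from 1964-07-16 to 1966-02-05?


From 1964-07-16 to 1966-02-05
1964-07-16: days before July = 31 + 29 + 31 + 30 + 31 + 30 = 182 (1964 is a leap year); day of year = 182 + 16 = 198
1966-02-05: days before February = 31; day of year = 31 + 5 = 36
Rest of 1964: 366 - 198 = 168
Full years 1965 (365): 365
Total = 168 + 365 + 36 = 569

569 days


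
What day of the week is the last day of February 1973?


February 1973 has 28 days
Anchor: Jan 1, 1973. With p = 1973 - 1 = 1972: (p + p//4 - p//100 + p//400) mod 7 = (1972 + 493 - 19 + 4) mod 7 = 2450 mod 7 = 0 -> Monday (Mon=0 ... Sun=6)
Days before February (Jan): 31; February 1 index = (0 + 31) mod 7 = 3 -> Thursday
Last day offset: 28 - 1 = 27 days
Weekday index = (3 + 27) mod 7 = 2

Wednesday, February 28


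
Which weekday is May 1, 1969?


Target: May 1, 1969
Anchor: Jan 1, 1969. With p = 1969 - 1 = 1968: (p + p//4 - p//100 + p//400) mod 7 = (1968 + 492 - 19 + 4) mod 7 = 2445 mod 7 = 2 -> Wednesday (Mon=0 ... Sun=6)
Days before May (Jan-Apr): 120 days
Weekday index = (2 + 120) mod 7 = 3

Thursday


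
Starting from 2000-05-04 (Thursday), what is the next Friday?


Current: Thursday
Target: Friday
Days ahead: 1

Next Friday: 2000-05-05


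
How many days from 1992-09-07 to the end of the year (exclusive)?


Day of year: 251 of 366
Remaining = 366 - 251

115 days


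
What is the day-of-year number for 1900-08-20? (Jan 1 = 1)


Date: August 20, 1900
Days in months 1 through 7: 212
Plus 20 days in August

Day of year: 232


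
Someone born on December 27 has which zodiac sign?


Date: December 27
Conventional tropical zodiac dates: Capricorn from December 22 onward; Aquarius starts January 20
December 27 falls within the Capricorn range

Capricorn


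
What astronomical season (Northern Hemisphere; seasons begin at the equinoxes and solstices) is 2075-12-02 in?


Date: December 2
Astronomical Autumn (approx.; exact equinox/solstice day varies by year): September 22 to December 20
December 2 falls within the Autumn window

Autumn


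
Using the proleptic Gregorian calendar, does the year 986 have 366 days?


Gregorian leap year rule: divisible by 4, but not by 100, unless also by 400.
986 is not divisible by 4 -> not a leap year

No


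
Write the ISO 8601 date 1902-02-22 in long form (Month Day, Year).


ISO 1902-02-22 parses as year=1902, month=02, day=22
Month 2 -> February

February 22, 1902


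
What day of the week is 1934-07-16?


Date: July 16, 1934
Anchor: Jan 1, 1934. With p = 1934 - 1 = 1933: (p + p//4 - p//100 + p//400) mod 7 = (1933 + 483 - 19 + 4) mod 7 = 2401 mod 7 = 0 -> Monday (Mon=0 ... Sun=6)
Days before July (Jan-Jun): 181; offset = 181 + 16 - 1 = 196
Weekday index = (0 + 196) mod 7 = 0

Day of the week: Monday


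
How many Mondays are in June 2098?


June 2098 has 30 days
Anchor: Jan 1, 2098. With p = 2098 - 1 = 2097: (p + p//4 - p//100 + p//400) mod 7 = (2097 + 524 - 20 + 5) mod 7 = 2606 mod 7 = 2 -> Wednesday (Mon=0 ... Sun=6)
Days before June (Jan-May): 151; June 1 index = (2 + 151) mod 7 = 6 -> Sunday
First Monday is June 2
Mondays: 2, 9, 16, 23, 30

5 Mondays


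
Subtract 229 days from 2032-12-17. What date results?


Start: 2032-12-17, subtract 229 days
Back 17 days from December 17 reaches November 30, 2032 -> 212 left
November 2032 has 30 days -> back to October 31, 2032 -> 182 left
October 2032 has 31 days -> back to September 30, 2032 -> 151 left
September 2032 has 30 days -> back to August 31, 2032 -> 121 left
August 2032 has 31 days -> back to July 31, 2032 -> 90 left
July 2032 has 31 days -> back to June 30, 2032 -> 59 left
June 2032 has 30 days -> back to May 31, 2032 -> 29 left
May 2032: 31 - 29 = 2 -> lands on May 2

Result: 2032-05-02


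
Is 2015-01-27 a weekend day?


Anchor: Jan 1, 2015. With p = 2015 - 1 = 2014: (p + p//4 - p//100 + p//400) mod 7 = (2014 + 503 - 20 + 5) mod 7 = 2502 mod 7 = 3 -> Thursday (Mon=0 ... Sun=6)
Day of year: 27; offset = 26
Weekday index = (3 + 26) mod 7 = 1 -> Tuesday
Weekend days: Saturday, Sunday

No


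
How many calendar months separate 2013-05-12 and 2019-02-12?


From May 2013 to February 2019
6 years * 12 = 72 months, minus 3 months = 69

69 months


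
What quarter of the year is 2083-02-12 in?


Month: February (month 2)
Q1: Jan-Mar, Q2: Apr-Jun, Q3: Jul-Sep, Q4: Oct-Dec

Q1


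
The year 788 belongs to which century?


Century = (year - 1) // 100 + 1
= (788 - 1) // 100 + 1
= 787 // 100 + 1
= 7 + 1

8th century


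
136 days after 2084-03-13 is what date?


Start: 2084-03-13, add 136 days
March 2084 has 31 days: 31 - 13 = 18 days to March 31 -> 118 left
April 2084 has 30 days -> 88 left
May 2084 has 31 days -> 57 left
June 2084 has 30 days -> 27 left
July 2084: 27 <= 31 -> lands on July 27

Result: 2084-07-27


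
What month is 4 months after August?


August is month 8
8 + 4 = 12

December


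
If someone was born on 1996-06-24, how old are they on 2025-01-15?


Birth: 1996-06-24
Reference: 2025-01-15
Year difference: 2025 - 1996 = 29
Birthday not yet reached in 2025, subtract 1

28 years old


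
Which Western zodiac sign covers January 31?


Date: January 31
Conventional tropical zodiac dates: Aquarius from January 20 onward; Pisces starts February 19
January 31 falls within the Aquarius range

Aquarius


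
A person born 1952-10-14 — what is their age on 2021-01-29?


Birth: 1952-10-14
Reference: 2021-01-29
Year difference: 2021 - 1952 = 69
Birthday not yet reached in 2021, subtract 1

68 years old


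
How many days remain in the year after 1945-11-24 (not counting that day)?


Day of year: 328 of 365
Remaining = 365 - 328

37 days


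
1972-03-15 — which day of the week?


Date: March 15, 1972
Anchor: Jan 1, 1972. With p = 1972 - 1 = 1971: (p + p//4 - p//100 + p//400) mod 7 = (1971 + 492 - 19 + 4) mod 7 = 2448 mod 7 = 5 -> Saturday (Mon=0 ... Sun=6)
Days before March (Jan-Feb): 60; offset = 60 + 15 - 1 = 74
Weekday index = (5 + 74) mod 7 = 2

Day of the week: Wednesday


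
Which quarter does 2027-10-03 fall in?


Month: October (month 10)
Q1: Jan-Mar, Q2: Apr-Jun, Q3: Jul-Sep, Q4: Oct-Dec

Q4


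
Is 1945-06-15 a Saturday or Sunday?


Anchor: Jan 1, 1945. With p = 1945 - 1 = 1944: (p + p//4 - p//100 + p//400) mod 7 = (1944 + 486 - 19 + 4) mod 7 = 2415 mod 7 = 0 -> Monday (Mon=0 ... Sun=6)
Day of year: 166; offset = 165
Weekday index = (0 + 165) mod 7 = 4 -> Friday
Weekend days: Saturday, Sunday

No


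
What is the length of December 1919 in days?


December 1919

31 days


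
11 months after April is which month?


April is month 4
4 + 11 = 15; wrap: 15 - 12 = 3

March


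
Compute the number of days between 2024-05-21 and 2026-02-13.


From 2024-05-21 to 2026-02-13
2024-05-21: days before May = 31 + 29 + 31 + 30 = 121 (2024 is a leap year); day of year = 121 + 21 = 142
2026-02-13: days before February = 31; day of year = 31 + 13 = 44
Rest of 2024: 366 - 142 = 224
Full years 2025 (365): 365
Total = 224 + 365 + 44 = 633

633 days


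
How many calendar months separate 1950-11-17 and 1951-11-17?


From November 1950 to November 1951
1 year * 12 = 12 months = 12

12 months


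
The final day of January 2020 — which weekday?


January 2020 has 31 days
Anchor: Jan 1, 2020. With p = 2020 - 1 = 2019: (p + p//4 - p//100 + p//400) mod 7 = (2019 + 504 - 20 + 5) mod 7 = 2508 mod 7 = 2 -> Wednesday (Mon=0 ... Sun=6)
January 1 is the anchor itself -> Wednesday
Last day offset: 31 - 1 = 30 days
Weekday index = (2 + 30) mod 7 = 4

Friday, January 31


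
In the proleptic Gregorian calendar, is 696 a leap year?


Gregorian leap year rule: divisible by 4, but not by 100, unless also by 400.
696 is divisible by 4 but not 100 -> leap year

Yes


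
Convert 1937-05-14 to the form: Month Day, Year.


ISO 1937-05-14 parses as year=1937, month=05, day=14
Month 5 -> May

May 14, 1937


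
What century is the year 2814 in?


Century = (year - 1) // 100 + 1
= (2814 - 1) // 100 + 1
= 2813 // 100 + 1
= 28 + 1

29th century


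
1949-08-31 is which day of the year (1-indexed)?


Date: August 31, 1949
Days in months 1 through 7: 212
Plus 31 days in August

Day of year: 243


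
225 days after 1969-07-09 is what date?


Start: 1969-07-09, add 225 days
July 1969 has 31 days: 31 - 9 = 22 days to July 31 -> 203 left
August 1969 has 31 days -> 172 left
September 1969 has 30 days -> 142 left
October 1969 has 31 days -> 111 left
November 1969 has 30 days -> 81 left
December 1969 has 31 days -> 50 left
January 1970 has 31 days -> 19 left
February 1970: 19 <= 28 -> lands on February 19

Result: 1970-02-19


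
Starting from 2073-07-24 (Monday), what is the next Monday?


Current: Monday
Target: Monday
Days ahead: 7

Next Monday: 2073-07-31


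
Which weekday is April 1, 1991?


Target: April 1, 1991
Anchor: Jan 1, 1991. With p = 1991 - 1 = 1990: (p + p//4 - p//100 + p//400) mod 7 = (1990 + 497 - 19 + 4) mod 7 = 2472 mod 7 = 1 -> Tuesday (Mon=0 ... Sun=6)
Days before April (Jan-Mar): 90 days
Weekday index = (1 + 90) mod 7 = 0

Monday


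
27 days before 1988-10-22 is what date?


Start: 1988-10-22, subtract 27 days
Back 22 days from October 22 reaches September 30, 1988 -> 5 left
September 1988: 30 - 5 = 25 -> lands on September 25

Result: 1988-09-25


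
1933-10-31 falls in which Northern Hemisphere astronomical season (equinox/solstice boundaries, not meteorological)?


Date: October 31
Astronomical Autumn (approx.; exact equinox/solstice day varies by year): September 22 to December 20
October 31 falls within the Autumn window

Autumn


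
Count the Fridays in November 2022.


November 2022 has 30 days
Anchor: Jan 1, 2022. With p = 2022 - 1 = 2021: (p + p//4 - p//100 + p//400) mod 7 = (2021 + 505 - 20 + 5) mod 7 = 2511 mod 7 = 5 -> Saturday (Mon=0 ... Sun=6)
Days before November (Jan-Oct): 304; November 1 index = (5 + 304) mod 7 = 1 -> Tuesday
First Friday is November 4
Fridays: 4, 11, 18, 25

4 Fridays


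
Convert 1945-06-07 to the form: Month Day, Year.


ISO 1945-06-07 parses as year=1945, month=06, day=07
Month 6 -> June

June 7, 1945


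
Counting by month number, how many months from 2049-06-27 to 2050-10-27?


From June 2049 to October 2050
1 year * 12 = 12 months, plus 4 months = 16

16 months


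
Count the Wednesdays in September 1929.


September 1929 has 30 days
Anchor: Jan 1, 1929. With p = 1929 - 1 = 1928: (p + p//4 - p//100 + p//400) mod 7 = (1928 + 482 - 19 + 4) mod 7 = 2395 mod 7 = 1 -> Tuesday (Mon=0 ... Sun=6)
Days before September (Jan-Aug): 243; September 1 index = (1 + 243) mod 7 = 6 -> Sunday
First Wednesday is September 4
Wednesdays: 4, 11, 18, 25

4 Wednesdays


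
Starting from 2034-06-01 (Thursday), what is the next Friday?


Current: Thursday
Target: Friday
Days ahead: 1

Next Friday: 2034-06-02


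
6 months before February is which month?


February is month 2
2 - 6 = -4; wrap: -4 + 12 = 8

August


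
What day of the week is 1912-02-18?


Date: February 18, 1912
Anchor: Jan 1, 1912. With p = 1912 - 1 = 1911: (p + p//4 - p//100 + p//400) mod 7 = (1911 + 477 - 19 + 4) mod 7 = 2373 mod 7 = 0 -> Monday (Mon=0 ... Sun=6)
Days before February (Jan): 31; offset = 31 + 18 - 1 = 48
Weekday index = (0 + 48) mod 7 = 6

Day of the week: Sunday


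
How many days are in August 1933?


August 1933

31 days


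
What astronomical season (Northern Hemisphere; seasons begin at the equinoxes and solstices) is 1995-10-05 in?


Date: October 5
Astronomical Autumn (approx.; exact equinox/solstice day varies by year): September 22 to December 20
October 5 falls within the Autumn window

Autumn


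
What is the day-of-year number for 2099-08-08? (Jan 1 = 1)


Date: August 8, 2099
Days in months 1 through 7: 212
Plus 8 days in August

Day of year: 220


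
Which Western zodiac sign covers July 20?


Date: July 20
Conventional tropical zodiac dates: Cancer from June 21 onward; Leo starts July 23
July 20 falls within the Cancer range

Cancer


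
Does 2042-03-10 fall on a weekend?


Anchor: Jan 1, 2042. With p = 2042 - 1 = 2041: (p + p//4 - p//100 + p//400) mod 7 = (2041 + 510 - 20 + 5) mod 7 = 2536 mod 7 = 2 -> Wednesday (Mon=0 ... Sun=6)
Day of year: 69; offset = 68
Weekday index = (2 + 68) mod 7 = 0 -> Monday
Weekend days: Saturday, Sunday

No


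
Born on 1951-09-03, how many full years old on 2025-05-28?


Birth: 1951-09-03
Reference: 2025-05-28
Year difference: 2025 - 1951 = 74
Birthday not yet reached in 2025, subtract 1

73 years old


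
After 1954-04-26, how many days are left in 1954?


Day of year: 116 of 365
Remaining = 365 - 116

249 days


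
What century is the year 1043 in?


Century = (year - 1) // 100 + 1
= (1043 - 1) // 100 + 1
= 1042 // 100 + 1
= 10 + 1

11th century


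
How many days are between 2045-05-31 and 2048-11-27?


From 2045-05-31 to 2048-11-27
2045-05-31: days before May = 31 + 28 + 31 + 30 = 120 (2045 is not a leap year); day of year = 120 + 31 = 151
2048-11-27: days before November = 31 + 29 + 31 + 30 + 31 + 30 + 31 + 31 + 30 + 31 = 305 (2048 is a leap year); day of year = 305 + 27 = 332
Rest of 2045: 365 - 151 = 214
Full years 2046 (365), 2047 (365): 730
Total = 214 + 730 + 332 = 1276

1276 days


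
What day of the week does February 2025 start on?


Target: February 1, 2025
Anchor: Jan 1, 2025. With p = 2025 - 1 = 2024: (p + p//4 - p//100 + p//400) mod 7 = (2024 + 506 - 20 + 5) mod 7 = 2515 mod 7 = 2 -> Wednesday (Mon=0 ... Sun=6)
Days before February (Jan): 31 days
Weekday index = (2 + 31) mod 7 = 5

Saturday


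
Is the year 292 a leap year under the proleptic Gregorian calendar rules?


Gregorian leap year rule: divisible by 4, but not by 100, unless also by 400.
292 is divisible by 4 but not 100 -> leap year

Yes


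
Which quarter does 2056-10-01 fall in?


Month: October (month 10)
Q1: Jan-Mar, Q2: Apr-Jun, Q3: Jul-Sep, Q4: Oct-Dec

Q4


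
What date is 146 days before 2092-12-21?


Start: 2092-12-21, subtract 146 days
Back 21 days from December 21 reaches November 30, 2092 -> 125 left
November 2092 has 30 days -> back to October 31, 2092 -> 95 left
October 2092 has 31 days -> back to September 30, 2092 -> 64 left
September 2092 has 30 days -> back to August 31, 2092 -> 34 left
August 2092 has 31 days -> back to July 31, 2092 -> 3 left
July 2092: 31 - 3 = 28 -> lands on July 28

Result: 2092-07-28


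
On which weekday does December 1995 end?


December 1995 has 31 days
Anchor: Jan 1, 1995. With p = 1995 - 1 = 1994: (p + p//4 - p//100 + p//400) mod 7 = (1994 + 498 - 19 + 4) mod 7 = 2477 mod 7 = 6 -> Sunday (Mon=0 ... Sun=6)
Days before December (Jan-Nov): 334; December 1 index = (6 + 334) mod 7 = 4 -> Friday
Last day offset: 31 - 1 = 30 days
Weekday index = (4 + 30) mod 7 = 6

Sunday, December 31


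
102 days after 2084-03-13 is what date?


Start: 2084-03-13, add 102 days
March 2084 has 31 days: 31 - 13 = 18 days to March 31 -> 84 left
April 2084 has 30 days -> 54 left
May 2084 has 31 days -> 23 left
June 2084: 23 <= 30 -> lands on June 23

Result: 2084-06-23


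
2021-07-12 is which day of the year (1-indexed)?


Date: July 12, 2021
Days in months 1 through 6: 181
Plus 12 days in July

Day of year: 193


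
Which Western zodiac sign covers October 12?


Date: October 12
Conventional tropical zodiac dates: Libra from September 23 onward; Scorpio starts October 23
October 12 falls within the Libra range

Libra


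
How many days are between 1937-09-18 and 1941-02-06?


From 1937-09-18 to 1941-02-06
1937-09-18: days before September = 31 + 28 + 31 + 30 + 31 + 30 + 31 + 31 = 243 (1937 is not a leap year); day of year = 243 + 18 = 261
1941-02-06: days before February = 31; day of year = 31 + 6 = 37
Rest of 1937: 365 - 261 = 104
Full years 1938 (365), 1939 (365), 1940 (366): 1096
Total = 104 + 1096 + 37 = 1237

1237 days


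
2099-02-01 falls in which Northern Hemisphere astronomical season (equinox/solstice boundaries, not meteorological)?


Date: February 1
Astronomical Winter (approx.; exact equinox/solstice day varies by year): December 21 to March 19
February 1 falls within the Winter window

Winter


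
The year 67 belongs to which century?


Century = (year - 1) // 100 + 1
= (67 - 1) // 100 + 1
= 66 // 100 + 1
= 0 + 1

1st century


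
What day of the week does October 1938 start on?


Target: October 1, 1938
Anchor: Jan 1, 1938. With p = 1938 - 1 = 1937: (p + p//4 - p//100 + p//400) mod 7 = (1937 + 484 - 19 + 4) mod 7 = 2406 mod 7 = 5 -> Saturday (Mon=0 ... Sun=6)
Days before October (Jan-Sep): 273 days
Weekday index = (5 + 273) mod 7 = 5

Saturday


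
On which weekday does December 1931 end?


December 1931 has 31 days
Anchor: Jan 1, 1931. With p = 1931 - 1 = 1930: (p + p//4 - p//100 + p//400) mod 7 = (1930 + 482 - 19 + 4) mod 7 = 2397 mod 7 = 3 -> Thursday (Mon=0 ... Sun=6)
Days before December (Jan-Nov): 334; December 1 index = (3 + 334) mod 7 = 1 -> Tuesday
Last day offset: 31 - 1 = 30 days
Weekday index = (1 + 30) mod 7 = 3

Thursday, December 31


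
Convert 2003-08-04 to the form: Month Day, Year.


ISO 2003-08-04 parses as year=2003, month=08, day=04
Month 8 -> August

August 4, 2003


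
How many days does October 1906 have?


October 1906

31 days


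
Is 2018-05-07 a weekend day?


Anchor: Jan 1, 2018. With p = 2018 - 1 = 2017: (p + p//4 - p//100 + p//400) mod 7 = (2017 + 504 - 20 + 5) mod 7 = 2506 mod 7 = 0 -> Monday (Mon=0 ... Sun=6)
Day of year: 127; offset = 126
Weekday index = (0 + 126) mod 7 = 0 -> Monday
Weekend days: Saturday, Sunday

No


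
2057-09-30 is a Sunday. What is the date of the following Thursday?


Current: Sunday
Target: Thursday
Days ahead: 4

Next Thursday: 2057-10-04


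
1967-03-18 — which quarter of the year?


Month: March (month 3)
Q1: Jan-Mar, Q2: Apr-Jun, Q3: Jul-Sep, Q4: Oct-Dec

Q1


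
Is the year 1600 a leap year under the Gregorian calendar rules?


Gregorian leap year rule: divisible by 4, but not by 100, unless also by 400.
1600 is divisible by 400 -> leap year

Yes


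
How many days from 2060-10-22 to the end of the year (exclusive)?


Day of year: 296 of 366
Remaining = 366 - 296

70 days


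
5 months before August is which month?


August is month 8
8 - 5 = 3

March


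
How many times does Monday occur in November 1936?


November 1936 has 30 days
Anchor: Jan 1, 1936. With p = 1936 - 1 = 1935: (p + p//4 - p//100 + p//400) mod 7 = (1935 + 483 - 19 + 4) mod 7 = 2403 mod 7 = 2 -> Wednesday (Mon=0 ... Sun=6)
Days before November (Jan-Oct): 305; November 1 index = (2 + 305) mod 7 = 6 -> Sunday
First Monday is November 2
Mondays: 2, 9, 16, 23, 30

5 Mondays
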